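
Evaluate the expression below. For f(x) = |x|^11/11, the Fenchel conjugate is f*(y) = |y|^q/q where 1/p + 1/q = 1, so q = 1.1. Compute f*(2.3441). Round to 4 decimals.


The conjugate exponent q satisfies 1/p + 1/q = 1.
p = 11, so q = 11/(11 - 1) = 1.1
|y|^q = 2.3441^1.1 = 2.5525
f*(2.3441) = 2.5525 / 1.1 = 2.3205


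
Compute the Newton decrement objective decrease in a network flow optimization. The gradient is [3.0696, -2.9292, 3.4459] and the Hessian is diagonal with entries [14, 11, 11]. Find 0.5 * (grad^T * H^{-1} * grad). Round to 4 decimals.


Step 1: H is diagonal, so H^(-1) * g = [0.2193, -0.2663, 0.3133].
Step 2: g^T H^(-1) g = sum_i g_i^2 / H_ii
  = (3.0696)^2/14 + (-2.9292)^2/11 + (3.4459)^2/11
  = 0.673 + 0.78 + 1.0795 = 2.5325
Step 3: Objective decrease = 0.5 * g^T H^(-1) g = 1.2663


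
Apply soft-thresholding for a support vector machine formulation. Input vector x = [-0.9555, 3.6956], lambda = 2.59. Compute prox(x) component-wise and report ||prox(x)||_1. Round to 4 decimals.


Soft-thresholding with lambda = 2.59:
prox(-0.9555) = sign(-0.9555)*max(|-0.9555| - 2.59, 0) = 0.0
prox(3.6956) = sign(3.6956)*max(|3.6956| - 2.59, 0) = 1.1056
prox(x) = [0.0, 1.1056]
||prox(x)||_1 = 0.0 + 1.1056 = 1.1056


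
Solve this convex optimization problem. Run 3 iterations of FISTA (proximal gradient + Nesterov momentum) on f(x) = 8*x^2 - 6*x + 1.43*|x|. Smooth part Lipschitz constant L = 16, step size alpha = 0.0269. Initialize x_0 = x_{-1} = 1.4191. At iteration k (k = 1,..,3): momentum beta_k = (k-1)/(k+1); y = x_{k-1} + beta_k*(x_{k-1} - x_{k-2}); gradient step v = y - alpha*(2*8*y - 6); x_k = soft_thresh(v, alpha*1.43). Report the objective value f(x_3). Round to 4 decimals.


FISTA on f(x) = 8*x^2 - 6*x + 1.43*|x|
L = 16, alpha = 0.0269
Iteration 1: beta = 0.0, y = 1.4191 + 0.0*(1.4191 - 1.4191) = 1.4191
  grad(y) = 16.7056, v = y - alpha*grad = 0.9697
  prox(v) = soft_thresh(0.9697, 0.0385) = 0.9313
Iteration 2: beta = 0.3333, y = 0.9313 + 0.3333*(0.9313 - 1.4191) = 0.7686
  grad(y) = 6.2982, v = y - alpha*grad = 0.5992
  prox(v) = soft_thresh(0.5992, 0.0385) = 0.5607
Iteration 3: beta = 0.5, y = 0.5607 + 0.5*(0.5607 - 0.9313) = 0.3755
  grad(y) = 0.0079, v = y - alpha*grad = 0.3753
  prox(v) = soft_thresh(0.3753, 0.0385) = 0.3368
f(x_3) = 8*0.3368^2 - 6*0.3368 + 1.43*|0.3368| = -0.6317


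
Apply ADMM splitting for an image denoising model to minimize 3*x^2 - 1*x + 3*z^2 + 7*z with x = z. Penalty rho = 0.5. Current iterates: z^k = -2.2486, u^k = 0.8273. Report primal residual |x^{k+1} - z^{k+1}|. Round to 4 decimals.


ADMM iteration with rho = 0.5, z^k = -2.2486, u^k = 0.8273
Step 1: x-update.
Minimize 3*x^2 - 1*x + (0.5/2)*(x + 2.2486 + 0.8273)^2
FOC: (2*3 + 0.5)*x = 1 + 0.5*(-2.2486 - 0.8273)
x^{k+1} = -0.0828
Step 2: z-update.
Minimize 3*z^2 + 7*z + (0.5/2)*(-0.0828 - z + 0.8273)^2
FOC: (2*3 + 0.5)*z = -7 + 0.5*(-0.0828 + 0.8273)
z^{k+1} = -1.0197
Step 3: u-update.
u^{k+1} = 0.8273 - 0.0828 + 1.0197 = 1.7642
Step 4: Primal residual = |-0.0828 + 1.0197| = 0.9369


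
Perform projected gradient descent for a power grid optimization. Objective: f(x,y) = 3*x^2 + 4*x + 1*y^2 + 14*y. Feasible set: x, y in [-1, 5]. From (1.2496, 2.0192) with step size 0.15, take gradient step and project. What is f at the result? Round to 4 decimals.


Step 1: Compute gradient at (1.2496, 2.0192).
grad_x = 2*3*1.2496 + 4 = 11.4976
grad_y = 2*1*2.0192 + 14 = 18.0384
Step 2: Gradient step.
x_raw = 1.2496 - 0.15*11.4976 = -0.475
y_raw = 2.0192 - 0.15*18.0384 = -0.6866
Step 3: Project onto [-1, 5].
x_proj = clip(-0.475) = -0.475
y_proj = clip(-0.6866) = -0.6866
Step 4: Evaluate f.
f(-0.475, -0.6866) = -10.3636


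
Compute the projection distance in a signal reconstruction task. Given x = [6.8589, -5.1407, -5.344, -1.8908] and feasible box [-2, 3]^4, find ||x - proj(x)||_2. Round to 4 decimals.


Project each component onto [-2, 3].
clip(6.8589) = 3.0, clip(-5.1407) = -2.0, clip(-5.344) = -2.0, clip(-1.8908) = -1.8908
Projection = [3.0, -2.0, -2.0, -1.8908]
Squared diffs: [14.8911, 9.864, 11.1823, 0.0]
Distance = sqrt(35.9374) = 5.9948


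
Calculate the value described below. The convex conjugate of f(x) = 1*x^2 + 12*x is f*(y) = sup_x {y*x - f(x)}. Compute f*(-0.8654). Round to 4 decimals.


f*(y) = sup_x {y*x - a*x^2 - b*x} = sup_x {(y-b)*x - a*x^2}
FOC: (y - b) - 2a*x = 0 => x* = (y - b)/(2a)
x* = (-0.8654 - 12)/(2*1) = -6.4327
f*(-0.8654) = (y-b)^2/(4a) = (-0.8654 - 12)^2/(4*1)
= 165.5185/4 = 41.3796


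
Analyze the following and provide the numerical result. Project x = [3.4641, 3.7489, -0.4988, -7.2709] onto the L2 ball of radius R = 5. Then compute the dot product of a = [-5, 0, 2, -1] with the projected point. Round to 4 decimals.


Step 1: Compute ||x|| (intermediates to 6 decimals).
||x|| = sqrt(3.4641^2 + 3.7489^2 + (-0.4988)^2 + (-7.2709)^2) = 8.897698
Step 2: Project.
Since ||x|| > R, scale = R/||x|| = 5/8.897698 = 0.561943, proj(x) = scale * x
proj(x) = [1.946627, 2.106668, -0.280297, -4.085831]
Step 3: Dot product.
a^T * proj(x) = -5*1.946627 + 0*2.106668 + 2*(-0.280297) - 1*(-4.085831) = -6.2079


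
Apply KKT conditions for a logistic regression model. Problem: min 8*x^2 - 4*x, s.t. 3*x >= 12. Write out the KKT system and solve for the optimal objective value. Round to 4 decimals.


Step 1: Try lambda = 0 (constraint inactive).
x_unc = 4/(2*8) = 0.25
Check: 3*0.25 = 0.75 < 12 -- violated!
Step 2: Constraint must be active: 3*x = 12
x* = 12/3 = 4.0
lambda = (2*8*4.0 - 4)/3 = 20.0
Step 3: Compute optimal value.
f(x*) = 8*4.0^2 - 4*4.0 = 112.0


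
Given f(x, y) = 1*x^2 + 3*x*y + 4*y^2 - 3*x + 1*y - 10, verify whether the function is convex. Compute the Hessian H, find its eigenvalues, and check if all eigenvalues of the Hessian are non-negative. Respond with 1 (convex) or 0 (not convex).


The Hessian of f(x,y) = 1*x^2 + 3*x*y + 4*y^2 - 3*x + 1*y - 10 is:
H = [[2, 3], [3, 8]]
Trace = 2 + 8 = 10
Determinant = 2*8 - (3)^2 = 7
Discriminant = (10)^2 - 4*7 = 72.0
Eigenvalues: lambda_1 = 0.7574, lambda_2 = 9.2426
The function is convex.

1


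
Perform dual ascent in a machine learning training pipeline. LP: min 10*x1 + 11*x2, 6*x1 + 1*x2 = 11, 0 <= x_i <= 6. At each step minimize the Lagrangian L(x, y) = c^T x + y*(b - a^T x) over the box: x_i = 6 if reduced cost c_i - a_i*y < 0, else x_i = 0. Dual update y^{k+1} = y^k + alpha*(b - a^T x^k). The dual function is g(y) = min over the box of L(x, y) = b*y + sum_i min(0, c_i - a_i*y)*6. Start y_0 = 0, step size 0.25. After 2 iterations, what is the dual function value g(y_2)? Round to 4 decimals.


Dual ascent for LP: min 10*x1 + 11*x2, 6*x1 + 1*x2 = 11, 0 <= x_i <= 6
Step 1: y^k = 0.0, reduced costs: (10.0, 11.0)
  x^k = (0.0, 0.0), subgradient = b - a^T x = 11.0
  y^{k+1} = 0.0 + 0.25*11.0 = 2.75
Step 2: y^k = 2.75, reduced costs: (-6.5, 8.25)
  x^k = (6.0, 0.0), subgradient = b - a^T x = -25.0
  y^{k+1} = 2.75 + 0.25*-25.0 = -3.5
Dual objective at y_2 = -3.5: reduced costs (31.0, 14.5), box minimizer x = (0.0, 0.0)
g(y_2) = b*y + (c1 - a1*y)*x1 + (c2 - a2*y)*x2 = 11*(-3.5) + 31.0*0.0 + 14.5*0.0 = -38.5 + 0.0 + 0.0 = -38.5


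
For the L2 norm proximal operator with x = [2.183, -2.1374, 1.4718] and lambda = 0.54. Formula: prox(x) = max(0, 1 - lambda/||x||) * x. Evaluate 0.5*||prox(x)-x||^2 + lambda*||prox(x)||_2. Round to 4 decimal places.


Step 1: Compute ||x||.
||x|| = 3.3912
Step 2: Compute scaling factor.
scale = max(0, 1 - 0.54/3.3912) = 0.8408
Step 3: prox(x) = [1.8354, -1.797, 1.2374]
||prox(x)|| = 2.8512
Step 4: Proximal objective.
0.5*||prox-x||^2 = 0.1458
lambda*||prox|| = 1.5396
Total = 1.6854


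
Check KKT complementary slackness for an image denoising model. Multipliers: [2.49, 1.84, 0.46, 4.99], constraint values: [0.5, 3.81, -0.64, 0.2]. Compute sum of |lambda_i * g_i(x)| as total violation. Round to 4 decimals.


KKT complementary slackness check:
lambda_1 * g_1 = 2.49 * 0.5 = 1.245
lambda_2 * g_2 = 1.84 * 3.81 = 7.0104
lambda_3 * g_3 = 0.46 * -0.64 = -0.2944
lambda_4 * g_4 = 4.99 * 0.2 = 0.998
Total violation = 1.245 + 7.0104 + 0.2944 + 0.998 = 9.5478


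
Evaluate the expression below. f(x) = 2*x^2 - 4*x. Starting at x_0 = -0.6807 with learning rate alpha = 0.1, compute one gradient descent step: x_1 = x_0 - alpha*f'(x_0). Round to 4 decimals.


We compute the gradient at x_0 and apply the update.
f'(x) = 4*x - 4
f'(-0.6807) = 4*-0.6807 - 4 = -6.7228
x_1 = -0.6807 - 0.1*-6.7228 = -0.0084


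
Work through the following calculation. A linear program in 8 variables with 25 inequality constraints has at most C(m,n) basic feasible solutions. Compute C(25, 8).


Each vertex corresponds to some choice of n active constraints out of m, so the number of vertices is at most C(m, n) = m! / (n!(m-n)!).
m = 25, n = 8
Numerator: 25 * 24 * 23 * 22 * 21 * 20 * 19 * 18
Denominator: 8! = 40320
C(25, 8) = 1081575


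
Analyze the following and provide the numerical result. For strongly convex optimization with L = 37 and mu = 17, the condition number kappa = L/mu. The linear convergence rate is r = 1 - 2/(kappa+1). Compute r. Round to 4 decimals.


Step 1: Compute the condition number.
kappa = L/mu = 37/17 = 2.1765
Step 2: Compute the convergence rate.
r = 1 - 2/(kappa + 1) = 1 - 2*mu/(L + mu) = (L - mu)/(L + mu) = 20/54 = 0.3704


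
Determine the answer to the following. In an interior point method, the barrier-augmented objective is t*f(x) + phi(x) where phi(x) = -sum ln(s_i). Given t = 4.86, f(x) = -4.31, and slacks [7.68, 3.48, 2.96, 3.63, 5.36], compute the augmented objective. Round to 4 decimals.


Step 1: Compute log-barrier.
ln values: [2.0386, 1.247, 1.0852, 1.2892, 1.679]
phi = -(2.0386 + 1.247 + 1.0852 + 1.2892 + 1.679) = -7.339
Step 2: Compute augmented objective.
t*f(x) = 4.86*-4.31 = -20.9466
Total = -20.9466 - 7.339 = -28.2856


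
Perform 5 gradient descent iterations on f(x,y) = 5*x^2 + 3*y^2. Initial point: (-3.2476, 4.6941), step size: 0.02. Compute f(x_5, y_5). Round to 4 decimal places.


Gradient descent on f(x,y) = 5*x^2 + 3*y^2.
Starting point: (-3.2476, 4.6941), alpha = 0.02
Step 1: grad_x = 2*5*-3.2476 = -32.476, grad_y = 2*3*4.6941 = 28.1646
  x_1 = -3.2476 - 0.02*-32.476 = -2.5981
  y_1 = 4.6941 - 0.02*28.1646 = 4.1308
Step 2: grad_x = 2*5*-2.5981 = -25.9808, grad_y = 2*3*4.1308 = 24.7848
  x_2 = -2.5981 - 0.02*-25.9808 = -2.0785
  y_2 = 4.1308 - 0.02*24.7848 = 3.6351
Step 3: grad_x = 2*5*-2.0785 = -20.7846, grad_y = 2*3*3.6351 = 21.8107
  x_3 = -2.0785 - 0.02*-20.7846 = -1.6628
  y_3 = 3.6351 - 0.02*21.8107 = 3.1989
Step 4: grad_x = 2*5*-1.6628 = -16.6277, grad_y = 2*3*3.1989 = 19.1934
  x_4 = -1.6628 - 0.02*-16.6277 = -1.3302
  y_4 = 3.1989 - 0.02*19.1934 = 2.815
Step 5: grad_x = 2*5*-1.3302 = -13.3022, grad_y = 2*3*2.815 = 16.8902
  x_5 = -1.3302 - 0.02*-13.3022 = -1.0642
  y_5 = 2.815 - 0.02*16.8902 = 2.4772
f(-1.0642, 2.4772) = 5*(-1.0642)^2 + 3*2.4772^2 = 24.0723


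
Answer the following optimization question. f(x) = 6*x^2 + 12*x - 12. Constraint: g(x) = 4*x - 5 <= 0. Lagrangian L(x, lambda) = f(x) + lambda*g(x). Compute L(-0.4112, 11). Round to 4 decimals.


Step 1: Evaluate f(x).
f(-0.4112) = 6*(-0.4112)^2 + 12*(-0.4112) - 12 = -15.9199
Step 2: Evaluate g(x).
g(-0.4112) = 4*-0.4112 - 5 = -6.6448
Step 3: Compute Lagrangian.
L = -15.9199 + 11*-6.6448 = -89.0127


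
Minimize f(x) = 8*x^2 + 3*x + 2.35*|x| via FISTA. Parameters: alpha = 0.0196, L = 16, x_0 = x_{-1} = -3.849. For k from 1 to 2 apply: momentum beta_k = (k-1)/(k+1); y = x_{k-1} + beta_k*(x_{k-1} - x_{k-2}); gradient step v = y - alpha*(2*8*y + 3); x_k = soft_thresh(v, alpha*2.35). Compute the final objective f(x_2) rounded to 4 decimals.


FISTA on f(x) = 8*x^2 + 3*x + 2.35*|x|
L = 16, alpha = 0.0196
Iteration 1: beta = 0.0, y = -3.849 + 0.0*(-3.849 + 3.849) = -3.849
  grad(y) = -58.584, v = y - alpha*grad = -2.7008
  prox(v) = soft_thresh(-2.7008, 0.0461) = -2.6547
Iteration 2: beta = 0.3333, y = -2.6547 + 0.3333*(-2.6547 + 3.849) = -2.2566
  grad(y) = -33.1055, v = y - alpha*grad = -1.6077
  prox(v) = soft_thresh(-1.6077, 0.0461) = -1.5617
f(x_2) = 8*(-1.5617)^2 + 3*(-1.5617) + 2.35*|-1.5617| = 18.4953


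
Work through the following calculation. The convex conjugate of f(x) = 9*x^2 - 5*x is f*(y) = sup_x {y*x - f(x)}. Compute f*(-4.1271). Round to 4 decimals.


f*(y) = sup_x {y*x - a*x^2 - b*x} = sup_x {(y-b)*x - a*x^2}
FOC: (y - b) - 2a*x = 0 => x* = (y - b)/(2a)
x* = (-4.1271 + 5)/(2*9) = 0.0485
f*(-4.1271) = (y-b)^2/(4a) = (-4.1271 + 5)^2/(4*9)
= 0.762/36 = 0.0212


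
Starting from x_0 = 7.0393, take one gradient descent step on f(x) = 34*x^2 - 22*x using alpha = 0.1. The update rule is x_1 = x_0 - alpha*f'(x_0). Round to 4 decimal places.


We compute the gradient at x_0 and apply the update.
f'(x) = 68*x - 22
f'(7.0393) = 68*7.0393 - 22 = 456.6724
x_1 = 7.0393 - 0.1*456.6724 = -38.6279


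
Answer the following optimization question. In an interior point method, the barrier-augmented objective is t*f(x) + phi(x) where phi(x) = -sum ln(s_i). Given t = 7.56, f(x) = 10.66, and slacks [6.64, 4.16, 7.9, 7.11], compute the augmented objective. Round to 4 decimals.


Step 1: Compute log-barrier.
ln values: [1.8931, 1.4255, 2.0669, 1.9615]
phi = -(1.8931 + 1.4255 + 2.0669 + 1.9615) = -7.347
Step 2: Compute augmented objective.
t*f(x) = 7.56*10.66 = 80.5896
Total = 80.5896 - 7.347 = 73.2426


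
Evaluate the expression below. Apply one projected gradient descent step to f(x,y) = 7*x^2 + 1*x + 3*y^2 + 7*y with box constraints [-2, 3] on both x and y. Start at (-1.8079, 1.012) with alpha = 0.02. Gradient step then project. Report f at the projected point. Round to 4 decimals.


Step 1: Compute gradient at (-1.8079, 1.012).
grad_x = 2*7*-1.8079 + 1 = -24.3106
grad_y = 2*3*1.012 + 7 = 13.072
Step 2: Gradient step.
x_raw = -1.8079 - 0.02*-24.3106 = -1.3217
y_raw = 1.012 - 0.02*13.072 = 0.7506
Step 3: Project onto [-2, 3].
x_proj = clip(-1.3217) = -1.3217
y_proj = clip(0.7506) = 0.7506
Step 4: Evaluate f.
f(-1.3217, 0.7506) = 17.8503


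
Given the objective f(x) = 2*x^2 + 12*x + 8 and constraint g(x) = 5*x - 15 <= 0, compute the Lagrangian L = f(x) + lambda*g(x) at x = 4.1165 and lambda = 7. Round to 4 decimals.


Step 1: Evaluate f(x).
f(4.1165) = 2*4.1165^2 + 12*4.1165 + 8 = 91.2891
Step 2: Evaluate g(x).
g(4.1165) = 5*4.1165 - 15 = 5.5825
Step 3: Compute Lagrangian.
L = 91.2891 + 7*5.5825 = 130.3666


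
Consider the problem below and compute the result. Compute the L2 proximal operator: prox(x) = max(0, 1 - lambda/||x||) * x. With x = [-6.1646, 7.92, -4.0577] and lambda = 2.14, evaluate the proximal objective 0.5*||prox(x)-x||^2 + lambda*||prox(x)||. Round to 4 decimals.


Step 1: Compute ||x||.
||x|| = 10.8256
Step 2: Compute scaling factor.
scale = max(0, 1 - 2.14/10.8256) = 0.8023
Step 3: prox(x) = [-4.946, 6.3544, -3.2556]
||prox(x)|| = 8.6856
Step 4: Proximal objective.
0.5*||prox-x||^2 = 2.2898
lambda*||prox|| = 18.5872
Total = 20.877


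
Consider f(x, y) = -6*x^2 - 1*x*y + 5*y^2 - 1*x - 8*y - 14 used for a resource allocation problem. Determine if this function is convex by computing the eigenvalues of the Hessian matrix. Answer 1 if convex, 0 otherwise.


The Hessian of f(x,y) = -6*x^2 - 1*x*y + 5*y^2 - 1*x - 8*y - 14 is:
H = [[-12, -1], [-1, 10]]
Trace = -12 + 10 = -2
Determinant = -12*10 - (-1)^2 = -121
Discriminant = (-2)^2 - 4*-121 = 488.0
Eigenvalues: lambda_1 = -12.0454, lambda_2 = 10.0454
The function is not convex.

0


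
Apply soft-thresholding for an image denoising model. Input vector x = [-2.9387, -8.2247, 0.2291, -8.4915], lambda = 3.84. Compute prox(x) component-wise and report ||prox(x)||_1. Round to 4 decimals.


Soft-thresholding with lambda = 3.84:
prox(-2.9387) = sign(-2.9387)*max(|-2.9387| - 3.84, 0) = 0.0
prox(-8.2247) = sign(-8.2247)*max(|-8.2247| - 3.84, 0) = -4.3847
prox(0.2291) = sign(0.2291)*max(|0.2291| - 3.84, 0) = 0.0
prox(-8.4915) = sign(-8.4915)*max(|-8.4915| - 3.84, 0) = -4.6515
prox(x) = [0.0, -4.3847, 0.0, -4.6515]
||prox(x)||_1 = 0.0 + 4.3847 + 0.0 + 4.6515 = 9.0362


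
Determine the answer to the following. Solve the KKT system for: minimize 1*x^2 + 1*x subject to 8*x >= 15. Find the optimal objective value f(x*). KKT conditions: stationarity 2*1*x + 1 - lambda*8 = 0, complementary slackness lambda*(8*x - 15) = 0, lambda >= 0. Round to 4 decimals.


Step 1: Try lambda = 0 (constraint inactive).
x_unc = -1/(2*1) = -0.5
Check: 8*-0.5 = -4.0 < 15 -- violated!
Step 2: Constraint must be active: 8*x = 15
x* = 15/8 = 1.875
lambda = (2*1*1.875 + 1)/8 = 0.5938
Step 3: Compute optimal value.
f(x*) = 1*1.875^2 + 1*1.875 = 5.3906


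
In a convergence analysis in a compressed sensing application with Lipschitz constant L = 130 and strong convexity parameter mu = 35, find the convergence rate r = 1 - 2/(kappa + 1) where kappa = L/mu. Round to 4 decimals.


Step 1: Compute the condition number.
kappa = L/mu = 130/35 = 3.7143
Step 2: Compute the convergence rate.
r = 1 - 2/(kappa + 1) = 1 - 2*mu/(L + mu) = (L - mu)/(L + mu) = 95/165 = 0.5758


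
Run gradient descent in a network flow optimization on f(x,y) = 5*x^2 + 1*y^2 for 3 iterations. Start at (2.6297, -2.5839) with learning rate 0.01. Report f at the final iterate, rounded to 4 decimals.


Gradient descent on f(x,y) = 5*x^2 + 1*y^2.
Starting point: (2.6297, -2.5839), alpha = 0.01
Step 1: grad_x = 2*5*2.6297 = 26.297, grad_y = 2*1*-2.5839 = -5.1678
  x_1 = 2.6297 - 0.01*26.297 = 2.3667
  y_1 = -2.5839 - 0.01*-5.1678 = -2.5322
Step 2: grad_x = 2*5*2.3667 = 23.6673, grad_y = 2*1*-2.5322 = -5.0644
  x_2 = 2.3667 - 0.01*23.6673 = 2.1301
  y_2 = -2.5322 - 0.01*-5.0644 = -2.4816
Step 3: grad_x = 2*5*2.1301 = 21.3006, grad_y = 2*1*-2.4816 = -4.9632
  x_3 = 2.1301 - 0.01*21.3006 = 1.9171
  y_3 = -2.4816 - 0.01*-4.9632 = -2.4319
f(1.9171, -2.4319) = 5*1.9171^2 + 1*(-2.4319)^2 = 24.2898


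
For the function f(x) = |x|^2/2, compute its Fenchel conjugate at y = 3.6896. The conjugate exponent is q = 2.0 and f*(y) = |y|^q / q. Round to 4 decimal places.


The conjugate exponent q satisfies 1/p + 1/q = 1.
p = 2, so q = 2/(2 - 1) = 2.0
|y|^q = 3.6896^2.0 = 13.6131
f*(3.6896) = 13.6131 / 2.0 = 6.8066


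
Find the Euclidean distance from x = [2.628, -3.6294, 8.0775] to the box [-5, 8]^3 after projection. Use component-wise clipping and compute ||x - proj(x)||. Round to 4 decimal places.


Project each component onto [-5, 8].
clip(2.628) = 2.628, clip(-3.6294) = -3.6294, clip(8.0775) = 8.0
Projection = [2.628, -3.6294, 8.0]
Squared diffs: [0.0, 0.0, 0.006]
Distance = sqrt(0.006) = 0.0775


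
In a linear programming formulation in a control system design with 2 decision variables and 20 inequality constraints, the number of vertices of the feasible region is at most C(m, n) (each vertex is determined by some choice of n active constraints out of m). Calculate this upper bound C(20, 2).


Each vertex corresponds to some choice of n active constraints out of m, so the number of vertices is at most C(m, n) = m! / (n!(m-n)!).
m = 20, n = 2
Numerator: 20 * 19
Denominator: 2! = 2
C(20, 2) = 190


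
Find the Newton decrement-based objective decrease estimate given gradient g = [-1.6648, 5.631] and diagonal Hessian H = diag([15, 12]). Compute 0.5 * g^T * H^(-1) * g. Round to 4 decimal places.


Step 1: H is diagonal, so H^(-1) * g = [-0.111, 0.4693].
Step 2: g^T H^(-1) g = sum_i g_i^2 / H_ii
  = (-1.6648)^2/15 + (5.631)^2/12
  = 0.1848 + 2.6423 = 2.8271
Step 3: Objective decrease = 0.5 * g^T H^(-1) g = 1.4136


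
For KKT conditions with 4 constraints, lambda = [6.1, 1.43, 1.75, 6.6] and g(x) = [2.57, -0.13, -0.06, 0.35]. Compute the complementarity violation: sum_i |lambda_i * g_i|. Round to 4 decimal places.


KKT complementary slackness check:
lambda_1 * g_1 = 6.1 * 2.57 = 15.677
lambda_2 * g_2 = 1.43 * -0.13 = -0.1859
lambda_3 * g_3 = 1.75 * -0.06 = -0.105
lambda_4 * g_4 = 6.6 * 0.35 = 2.31
Total violation = 15.677 + 0.1859 + 0.105 + 2.31 = 18.2779


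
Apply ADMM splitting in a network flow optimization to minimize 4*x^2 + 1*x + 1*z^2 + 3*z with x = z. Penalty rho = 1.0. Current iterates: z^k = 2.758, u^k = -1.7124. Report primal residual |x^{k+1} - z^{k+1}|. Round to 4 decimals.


ADMM iteration with rho = 1.0, z^k = 2.758, u^k = -1.7124
Step 1: x-update.
Minimize 4*x^2 + 1*x + (1.0/2)*(x - 2.758 - 1.7124)^2
FOC: (2*4 + 1.0)*x = -1 + 1.0*(2.758 + 1.7124)
x^{k+1} = 0.3856
Step 2: z-update.
Minimize 1*z^2 + 3*z + (1.0/2)*(0.3856 - z - 1.7124)^2
FOC: (2*1 + 1.0)*z = -3 + 1.0*(0.3856 - 1.7124)
z^{k+1} = -1.4423
Step 3: u-update.
u^{k+1} = -1.7124 + 0.3856 + 1.4423 = 0.1155
Step 4: Primal residual = |0.3856 + 1.4423| = 1.8279


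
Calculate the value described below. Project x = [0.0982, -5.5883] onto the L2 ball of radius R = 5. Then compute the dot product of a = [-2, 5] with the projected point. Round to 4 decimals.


Step 1: Compute ||x|| (intermediates to 6 decimals).
||x|| = sqrt(0.0982^2 + (-5.5883)^2) = 5.589163
Step 2: Project.
Since ||x|| > R, scale = R/||x|| = 5/5.589163 = 0.894588, proj(x) = scale * x
proj(x) = [0.087849, -4.999226]
Step 3: Dot product.
a^T * proj(x) = -2*0.087849 + 5*(-4.999226) = -25.1718


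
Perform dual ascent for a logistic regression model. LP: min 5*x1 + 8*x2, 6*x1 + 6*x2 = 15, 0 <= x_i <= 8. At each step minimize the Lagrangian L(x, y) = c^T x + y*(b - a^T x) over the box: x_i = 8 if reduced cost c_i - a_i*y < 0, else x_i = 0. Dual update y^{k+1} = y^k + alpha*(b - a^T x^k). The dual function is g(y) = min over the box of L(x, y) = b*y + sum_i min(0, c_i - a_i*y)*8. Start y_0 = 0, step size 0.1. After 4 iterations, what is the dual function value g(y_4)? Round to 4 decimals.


Dual ascent for LP: min 5*x1 + 8*x2, 6*x1 + 6*x2 = 15, 0 <= x_i <= 8
Step 1: y^k = 0.0, reduced costs: (5.0, 8.0)
  x^k = (0.0, 0.0), subgradient = b - a^T x = 15.0
  y^{k+1} = 0.0 + 0.1*15.0 = 1.5
Step 2: y^k = 1.5, reduced costs: (-4.0, -1.0)
  x^k = (8.0, 8.0), subgradient = b - a^T x = -81.0
  y^{k+1} = 1.5 + 0.1*-81.0 = -6.6
Step 3: y^k = -6.6, reduced costs: (44.6, 47.6)
  x^k = (0.0, 0.0), subgradient = b - a^T x = 15.0
  y^{k+1} = -6.6 + 0.1*15.0 = -5.1
Step 4: y^k = -5.1, reduced costs: (35.6, 38.6)
  x^k = (0.0, 0.0), subgradient = b - a^T x = 15.0
  y^{k+1} = -5.1 + 0.1*15.0 = -3.6
Dual objective at y_4 = -3.6: reduced costs (26.6, 29.6), box minimizer x = (0.0, 0.0)
g(y_4) = b*y + (c1 - a1*y)*x1 + (c2 - a2*y)*x2 = 15*(-3.6) + 26.6*0.0 + 29.6*0.0 = -54.0 + 0.0 + 0.0 = -54.0


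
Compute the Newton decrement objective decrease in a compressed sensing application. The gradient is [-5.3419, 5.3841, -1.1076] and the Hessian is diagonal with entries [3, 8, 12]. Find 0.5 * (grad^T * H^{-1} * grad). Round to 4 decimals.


Step 1: H is diagonal, so H^(-1) * g = [-1.7806, 0.673, -0.0923].
Step 2: g^T H^(-1) g = sum_i g_i^2 / H_ii
  = (-5.3419)^2/3 + (5.3841)^2/8 + (-1.1076)^2/12
  = 9.512 + 3.6236 + 0.1022 = 13.2378
Step 3: Objective decrease = 0.5 * g^T H^(-1) g = 6.6189


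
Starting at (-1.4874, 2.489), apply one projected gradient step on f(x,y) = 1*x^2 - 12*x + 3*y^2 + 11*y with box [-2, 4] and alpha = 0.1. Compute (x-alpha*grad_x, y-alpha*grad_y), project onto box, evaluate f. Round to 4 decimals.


Step 1: Compute gradient at (-1.4874, 2.489).
grad_x = 2*1*-1.4874 - 12 = -14.9748
grad_y = 2*3*2.489 + 11 = 25.934
Step 2: Gradient step.
x_raw = -1.4874 - 0.1*-14.9748 = 0.0101
y_raw = 2.489 - 0.1*25.934 = -0.1044
Step 3: Project onto [-2, 4].
x_proj = clip(0.0101) = 0.0101
y_proj = clip(-0.1044) = -0.1044
Step 4: Evaluate f.
f(0.0101, -0.1044) = -1.2366


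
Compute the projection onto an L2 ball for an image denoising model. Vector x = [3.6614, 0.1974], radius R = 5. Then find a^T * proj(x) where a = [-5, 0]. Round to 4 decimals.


Step 1: Compute ||x|| (intermediates to 6 decimals).
||x|| = sqrt(3.6614^2 + 0.1974^2) = 3.666717
Step 2: Project.
Since ||x|| <= R, proj = x (no scaling needed).
proj(x) = [3.6614, 0.1974]
Step 3: Dot product.
a^T * proj(x) = -5*3.6614 + 0*0.1974 = -18.307


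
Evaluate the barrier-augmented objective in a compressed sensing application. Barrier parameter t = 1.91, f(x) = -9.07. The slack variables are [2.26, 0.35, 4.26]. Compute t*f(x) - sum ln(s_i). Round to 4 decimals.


Step 1: Compute log-barrier.
ln values: [0.8154, -1.0498, 1.4493]
phi = -(0.8154 - 1.0498 + 1.4493) = -1.2148
Step 2: Compute augmented objective.
t*f(x) = 1.91*-9.07 = -17.3237
Total = -17.3237 - 1.2148 = -18.5385


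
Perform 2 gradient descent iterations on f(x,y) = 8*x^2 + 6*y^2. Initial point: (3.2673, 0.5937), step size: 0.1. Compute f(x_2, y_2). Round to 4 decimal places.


Gradient descent on f(x,y) = 8*x^2 + 6*y^2.
Starting point: (3.2673, 0.5937), alpha = 0.1
Step 1: grad_x = 2*8*3.2673 = 52.2768, grad_y = 2*6*0.5937 = 7.1244
  x_1 = 3.2673 - 0.1*52.2768 = -1.9604
  y_1 = 0.5937 - 0.1*7.1244 = -0.1187
Step 2: grad_x = 2*8*-1.9604 = -31.3661, grad_y = 2*6*-0.1187 = -1.4249
  x_2 = -1.9604 - 0.1*-31.3661 = 1.1762
  y_2 = -0.1187 - 0.1*-1.4249 = 0.0237
f(1.1762, 0.0237) = 8*1.1762^2 + 6*0.0237^2 = 11.0715


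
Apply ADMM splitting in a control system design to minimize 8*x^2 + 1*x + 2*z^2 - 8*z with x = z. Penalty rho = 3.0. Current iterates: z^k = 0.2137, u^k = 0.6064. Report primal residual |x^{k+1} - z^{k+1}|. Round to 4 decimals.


ADMM iteration with rho = 3.0, z^k = 0.2137, u^k = 0.6064
Step 1: x-update.
Minimize 8*x^2 + 1*x + (3.0/2)*(x - 0.2137 + 0.6064)^2
FOC: (2*8 + 3.0)*x = -1 + 3.0*(0.2137 - 0.6064)
x^{k+1} = -0.1146
Step 2: z-update.
Minimize 2*z^2 - 8*z + (3.0/2)*(-0.1146 - z + 0.6064)^2
FOC: (2*2 + 3.0)*z = 8 + 3.0*(-0.1146 + 0.6064)
z^{k+1} = 1.3536
Step 3: u-update.
u^{k+1} = 0.6064 - 0.1146 - 1.3536 = -0.8618
Step 4: Primal residual = |-0.1146 - 1.3536| = 1.4682


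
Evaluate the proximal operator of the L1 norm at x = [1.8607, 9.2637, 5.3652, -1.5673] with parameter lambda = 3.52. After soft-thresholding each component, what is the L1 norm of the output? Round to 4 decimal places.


Soft-thresholding with lambda = 3.52:
prox(1.8607) = sign(1.8607)*max(|1.8607| - 3.52, 0) = 0.0
prox(9.2637) = sign(9.2637)*max(|9.2637| - 3.52, 0) = 5.7437
prox(5.3652) = sign(5.3652)*max(|5.3652| - 3.52, 0) = 1.8452
prox(-1.5673) = sign(-1.5673)*max(|-1.5673| - 3.52, 0) = 0.0
prox(x) = [0.0, 5.7437, 1.8452, 0.0]
||prox(x)||_1 = 0.0 + 5.7437 + 1.8452 + 0.0 = 7.5889


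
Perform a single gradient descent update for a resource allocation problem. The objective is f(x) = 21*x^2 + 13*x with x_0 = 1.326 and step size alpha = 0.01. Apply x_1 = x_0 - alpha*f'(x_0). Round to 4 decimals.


We compute the gradient at x_0 and apply the update.
f'(x) = 42*x + 13
f'(1.326) = 42*1.326 + 13 = 68.692
x_1 = 1.326 - 0.01*68.692 = 0.6391


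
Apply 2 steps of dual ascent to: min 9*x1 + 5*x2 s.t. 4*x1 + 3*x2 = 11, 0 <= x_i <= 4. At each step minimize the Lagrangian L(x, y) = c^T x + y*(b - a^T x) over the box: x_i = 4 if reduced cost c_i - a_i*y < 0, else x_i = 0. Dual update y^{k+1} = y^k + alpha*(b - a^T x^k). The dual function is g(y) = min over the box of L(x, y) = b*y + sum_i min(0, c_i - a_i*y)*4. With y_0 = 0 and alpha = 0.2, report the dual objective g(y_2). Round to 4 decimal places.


Dual ascent for LP: min 9*x1 + 5*x2, 4*x1 + 3*x2 = 11, 0 <= x_i <= 4
Step 1: y^k = 0.0, reduced costs: (9.0, 5.0)
  x^k = (0.0, 0.0), subgradient = b - a^T x = 11.0
  y^{k+1} = 0.0 + 0.2*11.0 = 2.2
Step 2: y^k = 2.2, reduced costs: (0.2, -1.6)
  x^k = (0.0, 4.0), subgradient = b - a^T x = -1.0
  y^{k+1} = 2.2 + 0.2*-1.0 = 2.0
Dual objective at y_2 = 2.0: reduced costs (1.0, -1.0), box minimizer x = (0.0, 4.0)
g(y_2) = b*y + (c1 - a1*y)*x1 + (c2 - a2*y)*x2 = 11*2.0 + 1.0*0.0 + (-1.0)*4.0 = 22.0 + 0.0 - 4.0 = 18.0


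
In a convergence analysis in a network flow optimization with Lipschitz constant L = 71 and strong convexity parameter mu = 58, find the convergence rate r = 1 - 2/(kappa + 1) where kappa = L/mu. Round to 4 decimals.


Step 1: Compute the condition number.
kappa = L/mu = 71/58 = 1.2241
Step 2: Compute the convergence rate.
r = 1 - 2/(kappa + 1) = 1 - 2*mu/(L + mu) = (L - mu)/(L + mu) = 13/129 = 0.1008


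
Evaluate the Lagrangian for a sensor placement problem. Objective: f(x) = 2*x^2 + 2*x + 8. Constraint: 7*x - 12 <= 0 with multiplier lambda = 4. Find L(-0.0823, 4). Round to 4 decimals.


Step 1: Evaluate f(x).
f(-0.0823) = 2*(-0.0823)^2 + 2*(-0.0823) + 8 = 7.8489
Step 2: Evaluate g(x).
g(-0.0823) = 7*-0.0823 - 12 = -12.5761
Step 3: Compute Lagrangian.
L = 7.8489 + 4*-12.5761 = -42.4555


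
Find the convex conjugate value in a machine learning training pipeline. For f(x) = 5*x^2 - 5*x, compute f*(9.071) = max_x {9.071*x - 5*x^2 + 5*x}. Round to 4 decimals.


f*(y) = sup_x {y*x - a*x^2 - b*x} = sup_x {(y-b)*x - a*x^2}
FOC: (y - b) - 2a*x = 0 => x* = (y - b)/(2a)
x* = (9.071 + 5)/(2*5) = 1.4071
f*(9.071) = (y-b)^2/(4a) = (9.071 + 5)^2/(4*5)
= 197.993/20 = 9.8997


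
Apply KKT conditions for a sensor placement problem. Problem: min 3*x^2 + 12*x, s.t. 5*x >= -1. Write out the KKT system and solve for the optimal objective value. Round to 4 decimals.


Step 1: Try lambda = 0 (constraint inactive).
x_unc = -12/(2*3) = -2.0
Check: 5*-2.0 = -10.0 < -1 -- violated!
Step 2: Constraint must be active: 5*x = -1
x* = -1/5 = -0.2
lambda = (2*3*(-0.2) + 12)/5 = 2.16
Step 3: Compute optimal value.
f(x*) = 3*(-0.2)^2 + 12*(-0.2) = -2.28


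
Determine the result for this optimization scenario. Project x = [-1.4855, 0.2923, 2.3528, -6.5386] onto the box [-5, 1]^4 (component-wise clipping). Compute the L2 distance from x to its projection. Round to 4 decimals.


Project each component onto [-5, 1].
clip(-1.4855) = -1.4855, clip(0.2923) = 0.2923, clip(2.3528) = 1.0, clip(-6.5386) = -5.0
Projection = [-1.4855, 0.2923, 1.0, -5.0]
Squared diffs: [0.0, 0.0, 1.8301, 2.3673]
Distance = sqrt(4.1974) = 2.0487


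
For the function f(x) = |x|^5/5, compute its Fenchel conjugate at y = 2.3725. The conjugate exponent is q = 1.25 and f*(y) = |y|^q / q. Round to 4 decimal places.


The conjugate exponent q satisfies 1/p + 1/q = 1.
p = 5, so q = 5/(5 - 1) = 1.25
|y|^q = 2.3725^1.25 = 2.9445
f*(2.3725) = 2.9445 / 1.25 = 2.3556


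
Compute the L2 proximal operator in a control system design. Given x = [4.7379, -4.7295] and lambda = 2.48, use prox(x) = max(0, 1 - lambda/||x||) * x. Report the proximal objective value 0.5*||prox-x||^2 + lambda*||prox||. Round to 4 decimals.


Step 1: Compute ||x||.
||x|| = 6.6945
Step 2: Compute scaling factor.
scale = max(0, 1 - 2.48/6.6945) = 0.6295
Step 3: prox(x) = [2.9827, -2.9774]
||prox(x)|| = 4.2145
Step 4: Proximal objective.
0.5*||prox-x||^2 = 3.0752
lambda*||prox|| = 10.452
Total = 13.5271


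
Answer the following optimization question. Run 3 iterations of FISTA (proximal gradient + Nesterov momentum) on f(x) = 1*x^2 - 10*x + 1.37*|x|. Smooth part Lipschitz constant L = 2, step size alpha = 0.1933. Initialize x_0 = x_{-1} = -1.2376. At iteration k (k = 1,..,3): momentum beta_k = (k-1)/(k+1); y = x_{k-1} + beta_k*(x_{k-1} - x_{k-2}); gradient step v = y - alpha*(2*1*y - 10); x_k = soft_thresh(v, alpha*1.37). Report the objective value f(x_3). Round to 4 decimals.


FISTA on f(x) = 1*x^2 - 10*x + 1.37*|x|
L = 2, alpha = 0.1933
Iteration 1: beta = 0.0, y = -1.2376 + 0.0*(-1.2376 + 1.2376) = -1.2376
  grad(y) = -12.4752, v = y - alpha*grad = 1.1739
  prox(v) = soft_thresh(1.1739, 0.2648) = 0.909
Iteration 2: beta = 0.3333, y = 0.909 + 0.3333*(0.909 + 1.2376) = 1.6246
  grad(y) = -6.7508, v = y - alpha*grad = 2.9295
  prox(v) = soft_thresh(2.9295, 0.2648) = 2.6647
Iteration 3: beta = 0.5, y = 2.6647 + 0.5*(2.6647 - 0.909) = 3.5425
  grad(y) = -2.9149, v = y - alpha*grad = 4.106
  prox(v) = soft_thresh(4.106, 0.2648) = 3.8412
f(x_3) = 1*3.8412^2 - 10*3.8412 + 1.37*|3.8412| = -18.3947


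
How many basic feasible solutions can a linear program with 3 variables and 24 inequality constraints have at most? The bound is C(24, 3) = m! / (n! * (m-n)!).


Each vertex corresponds to some choice of n active constraints out of m, so the number of vertices is at most C(m, n) = m! / (n!(m-n)!).
m = 24, n = 3
Numerator: 24 * 23 * 22
Denominator: 3! = 6
C(24, 3) = 2024


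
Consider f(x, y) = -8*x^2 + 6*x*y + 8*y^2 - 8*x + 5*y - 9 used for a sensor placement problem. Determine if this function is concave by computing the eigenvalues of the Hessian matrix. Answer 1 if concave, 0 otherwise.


The Hessian of f(x,y) = -8*x^2 + 6*x*y + 8*y^2 - 8*x + 5*y - 9 is:
H = [[-16, 6], [6, 16]]
Trace = -16 + 16 = 0
Determinant = -16*16 - (6)^2 = -292
Discriminant = (0)^2 - 4*-292 = 1168.0
Eigenvalues: lambda_1 = -17.088, lambda_2 = 17.088
The function is not concave.

0


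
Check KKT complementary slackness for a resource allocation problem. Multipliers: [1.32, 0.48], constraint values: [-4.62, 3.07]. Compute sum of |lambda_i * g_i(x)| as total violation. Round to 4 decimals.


KKT complementary slackness check:
lambda_1 * g_1 = 1.32 * -4.62 = -6.0984
lambda_2 * g_2 = 0.48 * 3.07 = 1.4736
Total violation = 6.0984 + 1.4736 = 7.572


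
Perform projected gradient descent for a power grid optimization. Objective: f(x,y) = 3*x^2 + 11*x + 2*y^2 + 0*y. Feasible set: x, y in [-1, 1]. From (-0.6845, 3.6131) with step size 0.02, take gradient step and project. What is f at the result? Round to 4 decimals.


Step 1: Compute gradient at (-0.6845, 3.6131).
grad_x = 2*3*-0.6845 + 11 = 6.893
grad_y = 2*2*3.6131 + 0 = 14.4524
Step 2: Gradient step.
x_raw = -0.6845 - 0.02*6.893 = -0.8224
y_raw = 3.6131 - 0.02*14.4524 = 3.3241
Step 3: Project onto [-1, 1].
x_proj = clip(-0.8224) = -0.8224
y_proj = clip(3.3241) = 1.0
Step 4: Evaluate f.
f(-0.8224, 1.0) = -5.0171


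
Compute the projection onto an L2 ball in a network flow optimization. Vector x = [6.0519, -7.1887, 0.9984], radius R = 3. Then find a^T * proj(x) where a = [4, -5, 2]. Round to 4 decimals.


Step 1: Compute ||x|| (intermediates to 6 decimals).
||x|| = sqrt(6.0519^2 + (-7.1887)^2 + 0.9984^2) = 9.449852
Step 2: Project.
Since ||x|| > R, scale = R/||x|| = 3/9.449852 = 0.317465, proj(x) = scale * x
proj(x) = [1.921266, -2.282161, 0.316957]
Step 3: Dot product.
a^T * proj(x) = 4*1.921266 - 5*(-2.282161) + 2*0.316957 = 19.7298


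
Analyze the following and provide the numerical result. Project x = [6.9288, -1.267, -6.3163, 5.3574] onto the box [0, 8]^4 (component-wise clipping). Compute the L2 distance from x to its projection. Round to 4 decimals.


Project each component onto [0, 8].
clip(6.9288) = 6.9288, clip(-1.267) = 0.0, clip(-6.3163) = 0.0, clip(5.3574) = 5.3574
Projection = [6.9288, 0.0, 0.0, 5.3574]
Squared diffs: [0.0, 1.6053, 39.8956, 0.0]
Distance = sqrt(41.5009) = 6.4421


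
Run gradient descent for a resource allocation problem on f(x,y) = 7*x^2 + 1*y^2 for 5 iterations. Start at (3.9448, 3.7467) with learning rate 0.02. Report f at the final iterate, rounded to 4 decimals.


Gradient descent on f(x,y) = 7*x^2 + 1*y^2.
Starting point: (3.9448, 3.7467), alpha = 0.02
Step 1: grad_x = 2*7*3.9448 = 55.2272, grad_y = 2*1*3.7467 = 7.4934
  x_1 = 3.9448 - 0.02*55.2272 = 2.8403
  y_1 = 3.7467 - 0.02*7.4934 = 3.5968
Step 2: grad_x = 2*7*2.8403 = 39.7636, grad_y = 2*1*3.5968 = 7.1937
  x_2 = 2.8403 - 0.02*39.7636 = 2.045
  y_2 = 3.5968 - 0.02*7.1937 = 3.453
Step 3: grad_x = 2*7*2.045 = 28.6298, grad_y = 2*1*3.453 = 6.9059
  x_3 = 2.045 - 0.02*28.6298 = 1.4724
  y_3 = 3.453 - 0.02*6.9059 = 3.3148
Step 4: grad_x = 2*7*1.4724 = 20.6134, grad_y = 2*1*3.3148 = 6.6297
  x_4 = 1.4724 - 0.02*20.6134 = 1.0601
  y_4 = 3.3148 - 0.02*6.6297 = 3.1822
Step 5: grad_x = 2*7*1.0601 = 14.8417, grad_y = 2*1*3.1822 = 6.3645
  x_5 = 1.0601 - 0.02*14.8417 = 0.7633
  y_5 = 3.1822 - 0.02*6.3645 = 3.055
f(0.7633, 3.055) = 7*0.7633^2 + 1*3.055^2 = 13.411


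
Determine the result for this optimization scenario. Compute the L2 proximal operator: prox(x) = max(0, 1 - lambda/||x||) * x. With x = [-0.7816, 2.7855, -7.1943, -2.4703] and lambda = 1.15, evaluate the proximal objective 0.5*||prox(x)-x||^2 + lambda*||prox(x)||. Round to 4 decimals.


Step 1: Compute ||x||.
||x|| = 8.1382
Step 2: Compute scaling factor.
scale = max(0, 1 - 1.15/8.1382) = 0.8587
Step 3: prox(x) = [-0.6712, 2.3919, -6.1777, -2.1212]
||prox(x)|| = 6.9882
Step 4: Proximal objective.
0.5*||prox-x||^2 = 0.6613
lambda*||prox|| = 8.0364
Total = 8.6977


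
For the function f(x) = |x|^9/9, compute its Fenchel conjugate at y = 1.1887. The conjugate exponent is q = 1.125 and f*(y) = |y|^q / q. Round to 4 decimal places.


The conjugate exponent q satisfies 1/p + 1/q = 1.
p = 9, so q = 9/(9 - 1) = 1.125
|y|^q = 1.1887^1.125 = 1.2147
f*(1.1887) = 1.2147 / 1.125 = 1.0797


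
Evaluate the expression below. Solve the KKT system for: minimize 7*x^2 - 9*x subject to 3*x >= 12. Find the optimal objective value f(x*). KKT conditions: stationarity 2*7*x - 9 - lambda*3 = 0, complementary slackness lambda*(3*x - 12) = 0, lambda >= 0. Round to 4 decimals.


Step 1: Try lambda = 0 (constraint inactive).
x_unc = 9/(2*7) = 0.6429
Check: 3*0.6429 = 1.9287 < 12 -- violated!
Step 2: Constraint must be active: 3*x = 12
x* = 12/3 = 4.0
lambda = (2*7*4.0 - 9)/3 = 15.6667
Step 3: Compute optimal value.
f(x*) = 7*4.0^2 - 9*4.0 = 76.0


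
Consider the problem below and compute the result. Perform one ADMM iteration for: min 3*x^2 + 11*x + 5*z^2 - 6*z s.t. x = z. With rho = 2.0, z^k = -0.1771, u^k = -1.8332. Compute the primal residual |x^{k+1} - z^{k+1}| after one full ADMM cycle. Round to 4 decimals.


ADMM iteration with rho = 2.0, z^k = -0.1771, u^k = -1.8332
Step 1: x-update.
Minimize 3*x^2 + 11*x + (2.0/2)*(x + 0.1771 - 1.8332)^2
FOC: (2*3 + 2.0)*x = -11 + 2.0*(-0.1771 + 1.8332)
x^{k+1} = -0.961
Step 2: z-update.
Minimize 5*z^2 - 6*z + (2.0/2)*(-0.961 - z - 1.8332)^2
FOC: (2*5 + 2.0)*z = 6 + 2.0*(-0.961 - 1.8332)
z^{k+1} = 0.0343
Step 3: u-update.
u^{k+1} = -1.8332 - 0.961 - 0.0343 = -2.8285
Step 4: Primal residual = |-0.961 - 0.0343| = 0.9953


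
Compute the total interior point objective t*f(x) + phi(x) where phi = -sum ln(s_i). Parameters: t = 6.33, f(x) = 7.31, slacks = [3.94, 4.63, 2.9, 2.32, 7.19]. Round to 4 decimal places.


Step 1: Compute log-barrier.
ln values: [1.3712, 1.5326, 1.0647, 0.8416, 1.9727]
phi = -(1.3712 + 1.5326 + 1.0647 + 0.8416 + 1.9727) = -6.7827
Step 2: Compute augmented objective.
t*f(x) = 6.33*7.31 = 46.2723
Total = 46.2723 - 6.7827 = 39.4896


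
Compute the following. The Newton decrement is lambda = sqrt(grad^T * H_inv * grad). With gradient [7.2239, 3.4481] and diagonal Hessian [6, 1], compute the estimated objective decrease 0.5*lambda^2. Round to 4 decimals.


Step 1: H is diagonal, so H^(-1) * g = [1.204, 3.4481].
Step 2: g^T H^(-1) g = sum_i g_i^2 / H_ii
  = (7.2239)^2/6 + (3.4481)^2/1
  = 8.6975 + 11.8894 = 20.5868
Step 3: Objective decrease = 0.5 * g^T H^(-1) g = 10.2934


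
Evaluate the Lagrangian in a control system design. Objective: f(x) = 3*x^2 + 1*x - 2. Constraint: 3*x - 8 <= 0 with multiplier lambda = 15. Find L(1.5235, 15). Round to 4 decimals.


Step 1: Evaluate f(x).
f(1.5235) = 3*1.5235^2 + 1*1.5235 - 2 = 6.4867
Step 2: Evaluate g(x).
g(1.5235) = 3*1.5235 - 8 = -3.4295
Step 3: Compute Lagrangian.
L = 6.4867 + 15*-3.4295 = -44.9558


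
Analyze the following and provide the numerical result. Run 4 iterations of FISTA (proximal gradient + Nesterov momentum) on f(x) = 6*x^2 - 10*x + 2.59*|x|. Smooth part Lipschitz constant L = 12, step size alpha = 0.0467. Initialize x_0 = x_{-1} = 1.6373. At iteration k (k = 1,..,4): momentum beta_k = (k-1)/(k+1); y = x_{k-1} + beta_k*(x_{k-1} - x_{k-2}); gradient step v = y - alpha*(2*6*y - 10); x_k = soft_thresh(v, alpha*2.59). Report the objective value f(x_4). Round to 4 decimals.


FISTA on f(x) = 6*x^2 - 10*x + 2.59*|x|
L = 12, alpha = 0.0467
Iteration 1: beta = 0.0, y = 1.6373 + 0.0*(1.6373 - 1.6373) = 1.6373
  grad(y) = 9.6476, v = y - alpha*grad = 1.1868
  prox(v) = soft_thresh(1.1868, 0.121) = 1.0658
Iteration 2: beta = 0.3333, y = 1.0658 + 0.3333*(1.0658 - 1.6373) = 0.8753
  grad(y) = 0.5037, v = y - alpha*grad = 0.8518
  prox(v) = soft_thresh(0.8518, 0.121) = 0.7308
Iteration 3: beta = 0.5, y = 0.7308 + 0.5*(0.7308 - 1.0658) = 0.5633
  grad(y) = -3.2399, v = y - alpha*grad = 0.7146
  prox(v) = soft_thresh(0.7146, 0.121) = 0.5937
Iteration 4: beta = 0.6, y = 0.5937 + 0.6*(0.5937 - 0.7308) = 0.5114
  grad(y) = -3.8631, v = y - alpha*grad = 0.6918
  prox(v) = soft_thresh(0.6918, 0.121) = 0.5709
f(x_4) = 6*0.5709^2 - 10*0.5709 + 2.59*|0.5709| = -2.2748
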